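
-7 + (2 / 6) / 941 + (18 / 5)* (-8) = -505312 / 14115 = -35.80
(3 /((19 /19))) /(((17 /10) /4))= 120 /17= 7.06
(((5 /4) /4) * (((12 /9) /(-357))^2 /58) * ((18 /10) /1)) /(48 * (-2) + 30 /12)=-0.00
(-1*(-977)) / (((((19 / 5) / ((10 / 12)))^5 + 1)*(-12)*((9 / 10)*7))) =-47705078125 / 7281758527722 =-0.01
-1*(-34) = 34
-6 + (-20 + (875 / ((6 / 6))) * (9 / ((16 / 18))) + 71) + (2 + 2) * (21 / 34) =1211331 / 136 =8906.85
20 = 20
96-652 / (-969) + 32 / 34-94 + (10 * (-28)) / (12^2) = 571 / 342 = 1.67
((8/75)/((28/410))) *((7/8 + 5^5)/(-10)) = -1025287/2100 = -488.23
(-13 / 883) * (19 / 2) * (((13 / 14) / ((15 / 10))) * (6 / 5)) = -3211 / 30905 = -0.10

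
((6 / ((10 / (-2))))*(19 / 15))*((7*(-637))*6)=40666.08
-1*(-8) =8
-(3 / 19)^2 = -0.02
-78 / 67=-1.16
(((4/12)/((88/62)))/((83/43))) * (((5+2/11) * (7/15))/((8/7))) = 0.26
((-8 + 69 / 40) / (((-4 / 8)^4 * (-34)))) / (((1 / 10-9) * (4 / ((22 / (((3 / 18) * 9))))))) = -5522 / 4539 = -1.22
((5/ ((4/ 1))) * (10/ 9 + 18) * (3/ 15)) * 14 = 66.89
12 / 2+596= 602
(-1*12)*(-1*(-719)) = -8628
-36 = -36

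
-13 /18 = -0.72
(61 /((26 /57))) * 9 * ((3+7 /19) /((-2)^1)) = -26352 /13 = -2027.08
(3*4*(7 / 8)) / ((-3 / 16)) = -56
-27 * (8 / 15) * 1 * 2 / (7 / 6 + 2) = -864 / 95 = -9.09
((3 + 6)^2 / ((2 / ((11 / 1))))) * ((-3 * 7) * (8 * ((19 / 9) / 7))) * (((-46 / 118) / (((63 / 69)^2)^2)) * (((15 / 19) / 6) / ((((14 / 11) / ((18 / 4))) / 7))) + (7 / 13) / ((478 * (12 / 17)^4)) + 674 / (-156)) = 23433953608242419 / 169011652992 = 138652.89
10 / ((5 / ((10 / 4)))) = 5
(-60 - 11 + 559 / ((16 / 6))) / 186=1109 / 1488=0.75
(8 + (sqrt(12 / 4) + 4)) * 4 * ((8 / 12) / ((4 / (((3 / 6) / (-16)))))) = -1 / 4 -sqrt(3) / 48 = -0.29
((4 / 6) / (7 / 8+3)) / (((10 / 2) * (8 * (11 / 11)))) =2 / 465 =0.00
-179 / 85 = -2.11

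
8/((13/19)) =152/13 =11.69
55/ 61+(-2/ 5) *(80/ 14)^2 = -36345/ 2989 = -12.16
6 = 6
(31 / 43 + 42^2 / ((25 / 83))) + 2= 6298641 / 1075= 5859.20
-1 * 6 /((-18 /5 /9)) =15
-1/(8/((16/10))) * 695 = -139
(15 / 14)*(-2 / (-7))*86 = 1290 / 49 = 26.33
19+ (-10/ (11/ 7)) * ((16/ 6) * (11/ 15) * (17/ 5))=-1049/ 45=-23.31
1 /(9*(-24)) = -1 /216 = -0.00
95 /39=2.44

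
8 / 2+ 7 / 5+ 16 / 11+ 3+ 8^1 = 982 / 55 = 17.85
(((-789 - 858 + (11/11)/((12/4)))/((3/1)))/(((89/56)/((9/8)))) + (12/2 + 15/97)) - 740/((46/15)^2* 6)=-3612375241/9133714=-395.50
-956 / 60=-239 / 15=-15.93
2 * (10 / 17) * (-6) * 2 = -240 / 17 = -14.12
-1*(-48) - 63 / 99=521 / 11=47.36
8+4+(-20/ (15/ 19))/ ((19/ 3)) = 8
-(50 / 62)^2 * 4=-2500 / 961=-2.60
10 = 10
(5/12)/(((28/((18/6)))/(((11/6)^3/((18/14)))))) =6655/31104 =0.21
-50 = -50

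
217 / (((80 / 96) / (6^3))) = 281232 / 5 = 56246.40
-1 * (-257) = 257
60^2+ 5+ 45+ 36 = 3686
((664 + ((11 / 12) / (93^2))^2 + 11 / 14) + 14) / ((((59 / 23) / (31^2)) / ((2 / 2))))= 254291.54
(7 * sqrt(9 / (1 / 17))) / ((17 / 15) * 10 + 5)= 9 * sqrt(17) / 7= 5.30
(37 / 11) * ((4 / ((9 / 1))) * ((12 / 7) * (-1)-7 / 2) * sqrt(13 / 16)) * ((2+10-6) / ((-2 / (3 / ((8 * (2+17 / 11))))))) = 2701 * sqrt(13) / 4368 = 2.23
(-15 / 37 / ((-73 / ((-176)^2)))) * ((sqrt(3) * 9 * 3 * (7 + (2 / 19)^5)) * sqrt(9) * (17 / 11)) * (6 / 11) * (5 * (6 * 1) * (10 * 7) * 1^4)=1154788781932800000 * sqrt(3) / 6687943399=299068446.46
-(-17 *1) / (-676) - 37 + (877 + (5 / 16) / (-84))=190787683 / 227136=839.97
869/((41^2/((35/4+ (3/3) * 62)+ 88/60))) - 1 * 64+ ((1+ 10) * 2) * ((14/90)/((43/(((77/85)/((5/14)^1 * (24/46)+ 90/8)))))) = -26.66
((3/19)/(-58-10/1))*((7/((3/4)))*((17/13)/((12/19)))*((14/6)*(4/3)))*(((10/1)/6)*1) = -0.23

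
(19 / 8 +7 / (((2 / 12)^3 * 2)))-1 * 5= 6027 / 8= 753.38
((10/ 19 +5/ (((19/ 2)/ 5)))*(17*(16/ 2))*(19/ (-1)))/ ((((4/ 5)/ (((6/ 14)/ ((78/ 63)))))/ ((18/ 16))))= -103275/ 26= -3972.12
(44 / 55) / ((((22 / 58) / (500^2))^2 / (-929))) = -39064450000000000 / 121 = -322846694214876.03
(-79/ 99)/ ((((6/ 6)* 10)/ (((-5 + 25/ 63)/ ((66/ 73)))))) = 167243/ 411642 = 0.41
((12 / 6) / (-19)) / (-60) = 1 / 570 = 0.00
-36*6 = -216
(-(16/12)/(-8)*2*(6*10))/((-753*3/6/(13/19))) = -520/14307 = -0.04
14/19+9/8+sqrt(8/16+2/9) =sqrt(26)/6+283/152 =2.71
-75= -75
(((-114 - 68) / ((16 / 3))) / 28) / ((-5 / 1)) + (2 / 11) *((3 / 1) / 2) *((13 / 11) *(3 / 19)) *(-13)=-153699 / 367840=-0.42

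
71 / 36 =1.97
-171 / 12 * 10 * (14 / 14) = -285 / 2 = -142.50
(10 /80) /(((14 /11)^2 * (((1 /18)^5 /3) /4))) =85739148 /49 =1749778.53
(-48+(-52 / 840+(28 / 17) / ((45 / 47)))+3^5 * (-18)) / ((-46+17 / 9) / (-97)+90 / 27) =-4592160323 / 3935330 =-1166.91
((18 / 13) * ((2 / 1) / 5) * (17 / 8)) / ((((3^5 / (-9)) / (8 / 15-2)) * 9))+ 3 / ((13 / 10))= 60937 / 26325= 2.31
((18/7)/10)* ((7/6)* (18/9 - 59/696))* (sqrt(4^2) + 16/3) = 9331/1740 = 5.36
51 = 51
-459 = -459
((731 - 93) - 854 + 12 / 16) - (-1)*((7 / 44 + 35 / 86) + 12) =-191739 / 946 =-202.68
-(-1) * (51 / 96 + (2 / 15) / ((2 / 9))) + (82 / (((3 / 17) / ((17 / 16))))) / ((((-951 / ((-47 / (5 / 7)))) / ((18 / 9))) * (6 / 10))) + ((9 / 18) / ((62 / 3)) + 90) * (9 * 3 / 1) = 108069588949 / 42452640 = 2545.65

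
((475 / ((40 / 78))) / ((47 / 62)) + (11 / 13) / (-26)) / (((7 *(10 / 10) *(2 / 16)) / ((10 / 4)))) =3490.94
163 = 163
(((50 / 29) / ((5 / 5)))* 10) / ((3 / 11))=5500 / 87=63.22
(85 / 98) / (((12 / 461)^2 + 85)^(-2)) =27737505583163485 / 4426187193218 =6266.68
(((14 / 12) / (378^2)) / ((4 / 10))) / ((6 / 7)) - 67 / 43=-14066569 / 9027936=-1.56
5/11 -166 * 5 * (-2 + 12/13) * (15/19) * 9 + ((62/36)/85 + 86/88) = 52814514619/8314020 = 6352.46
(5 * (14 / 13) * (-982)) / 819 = -9820 / 1521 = -6.46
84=84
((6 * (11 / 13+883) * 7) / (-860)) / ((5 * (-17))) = 0.51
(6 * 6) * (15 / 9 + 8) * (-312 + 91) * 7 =-538356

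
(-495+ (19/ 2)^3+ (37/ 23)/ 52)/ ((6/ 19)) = 16470625/ 14352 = 1147.62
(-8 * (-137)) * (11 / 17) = 12056 / 17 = 709.18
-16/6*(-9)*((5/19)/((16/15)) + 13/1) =12081/38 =317.92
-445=-445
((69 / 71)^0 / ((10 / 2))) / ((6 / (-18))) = -3 / 5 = -0.60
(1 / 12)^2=1 / 144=0.01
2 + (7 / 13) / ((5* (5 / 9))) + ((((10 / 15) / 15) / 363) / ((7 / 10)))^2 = 372892702993 / 169972127325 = 2.19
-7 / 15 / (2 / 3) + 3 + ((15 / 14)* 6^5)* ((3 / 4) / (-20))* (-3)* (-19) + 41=-1243559 / 70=-17765.13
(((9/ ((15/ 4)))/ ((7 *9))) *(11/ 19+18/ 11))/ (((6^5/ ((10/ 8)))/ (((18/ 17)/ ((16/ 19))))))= 463/ 27143424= 0.00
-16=-16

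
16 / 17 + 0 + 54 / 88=1163 / 748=1.55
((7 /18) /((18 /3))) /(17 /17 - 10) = -7 /972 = -0.01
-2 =-2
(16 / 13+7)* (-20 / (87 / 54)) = -38520 / 377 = -102.18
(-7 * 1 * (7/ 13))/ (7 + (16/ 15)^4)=-2480625/ 5458843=-0.45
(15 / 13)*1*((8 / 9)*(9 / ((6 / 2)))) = 40 / 13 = 3.08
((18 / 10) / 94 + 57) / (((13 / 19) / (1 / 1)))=509181 / 6110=83.34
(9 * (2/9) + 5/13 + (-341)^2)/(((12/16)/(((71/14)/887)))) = 214659128/242151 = 886.47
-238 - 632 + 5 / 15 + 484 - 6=-1175 / 3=-391.67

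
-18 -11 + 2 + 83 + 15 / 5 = 59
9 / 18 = 1 / 2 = 0.50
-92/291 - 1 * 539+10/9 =-469853/873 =-538.21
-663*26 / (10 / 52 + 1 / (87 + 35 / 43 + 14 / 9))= -1937628771 / 22874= -84708.79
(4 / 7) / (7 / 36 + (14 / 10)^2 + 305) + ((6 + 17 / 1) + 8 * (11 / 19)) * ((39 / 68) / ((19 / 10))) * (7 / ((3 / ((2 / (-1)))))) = -462218469675 / 11875543001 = -38.92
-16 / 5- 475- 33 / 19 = -45594 / 95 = -479.94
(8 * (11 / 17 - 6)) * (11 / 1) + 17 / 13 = -103815 / 221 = -469.75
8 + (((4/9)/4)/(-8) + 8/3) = 767/72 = 10.65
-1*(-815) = 815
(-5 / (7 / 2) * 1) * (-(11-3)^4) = 40960 / 7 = 5851.43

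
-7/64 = -0.11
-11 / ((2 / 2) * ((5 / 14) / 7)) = -1078 / 5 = -215.60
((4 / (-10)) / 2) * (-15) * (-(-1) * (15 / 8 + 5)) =20.62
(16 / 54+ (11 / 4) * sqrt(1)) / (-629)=-329 / 67932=-0.00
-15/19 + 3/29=-378/551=-0.69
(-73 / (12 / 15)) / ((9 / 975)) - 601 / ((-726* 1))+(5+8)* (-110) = -5476261 / 484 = -11314.59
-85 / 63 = -1.35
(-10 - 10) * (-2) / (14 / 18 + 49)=45 / 56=0.80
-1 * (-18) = 18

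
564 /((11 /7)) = 3948 /11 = 358.91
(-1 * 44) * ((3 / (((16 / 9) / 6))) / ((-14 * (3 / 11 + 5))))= 9801 / 1624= 6.04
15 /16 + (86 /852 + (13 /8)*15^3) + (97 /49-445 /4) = 897772877 /166992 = 5376.14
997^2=994009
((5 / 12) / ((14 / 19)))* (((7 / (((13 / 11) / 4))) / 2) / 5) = 209 / 156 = 1.34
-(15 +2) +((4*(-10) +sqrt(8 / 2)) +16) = -39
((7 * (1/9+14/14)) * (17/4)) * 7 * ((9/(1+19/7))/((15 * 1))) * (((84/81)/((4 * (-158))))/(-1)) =40817/665496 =0.06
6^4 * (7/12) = 756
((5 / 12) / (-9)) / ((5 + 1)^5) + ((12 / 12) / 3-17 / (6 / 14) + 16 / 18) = -32285957 / 839808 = -38.44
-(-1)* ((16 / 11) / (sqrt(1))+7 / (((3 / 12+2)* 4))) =221 / 99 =2.23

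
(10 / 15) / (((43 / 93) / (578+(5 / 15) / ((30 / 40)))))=322772 / 387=834.04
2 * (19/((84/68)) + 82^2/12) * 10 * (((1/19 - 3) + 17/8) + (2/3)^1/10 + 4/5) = 203515/399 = 510.06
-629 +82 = -547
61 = 61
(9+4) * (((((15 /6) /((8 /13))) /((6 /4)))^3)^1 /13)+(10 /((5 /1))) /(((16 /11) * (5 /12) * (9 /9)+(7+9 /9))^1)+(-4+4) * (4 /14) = 20.10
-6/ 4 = -3/ 2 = -1.50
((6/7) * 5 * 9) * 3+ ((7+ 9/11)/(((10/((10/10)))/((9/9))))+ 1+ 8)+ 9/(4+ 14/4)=48778/385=126.70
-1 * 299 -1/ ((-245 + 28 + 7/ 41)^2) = -23630599581/ 79032100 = -299.00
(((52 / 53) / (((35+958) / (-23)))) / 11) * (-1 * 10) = 11960 / 578919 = 0.02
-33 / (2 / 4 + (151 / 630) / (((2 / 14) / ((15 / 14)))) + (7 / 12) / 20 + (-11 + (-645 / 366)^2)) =68764080 / 11601397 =5.93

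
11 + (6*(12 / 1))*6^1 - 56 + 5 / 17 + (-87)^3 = -11187967 / 17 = -658115.71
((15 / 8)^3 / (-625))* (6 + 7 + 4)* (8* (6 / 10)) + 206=328223 / 1600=205.14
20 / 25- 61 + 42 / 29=-8519 / 145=-58.75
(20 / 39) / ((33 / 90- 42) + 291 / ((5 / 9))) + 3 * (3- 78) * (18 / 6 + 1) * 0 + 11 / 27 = 414779 / 1015443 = 0.41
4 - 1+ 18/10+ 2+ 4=54/5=10.80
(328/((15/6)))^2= 430336/25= 17213.44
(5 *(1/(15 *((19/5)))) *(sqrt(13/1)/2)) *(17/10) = 0.27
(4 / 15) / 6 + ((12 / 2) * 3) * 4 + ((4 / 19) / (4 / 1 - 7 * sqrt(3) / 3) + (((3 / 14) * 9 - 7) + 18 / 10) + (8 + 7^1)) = 972523 / 11970 - 28 * sqrt(3) / 19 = 78.69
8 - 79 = -71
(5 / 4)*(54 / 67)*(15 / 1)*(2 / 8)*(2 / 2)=2025 / 536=3.78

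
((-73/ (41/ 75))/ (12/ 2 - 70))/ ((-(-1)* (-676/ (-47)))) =257325/ 1773824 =0.15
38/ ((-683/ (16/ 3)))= -608/ 2049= -0.30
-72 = -72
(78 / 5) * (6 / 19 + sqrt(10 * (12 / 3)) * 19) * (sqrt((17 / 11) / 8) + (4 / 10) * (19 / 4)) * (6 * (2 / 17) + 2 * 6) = 8424 * (3 + 361 * sqrt(10)) * (5 * sqrt(374) + 418) / 88825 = 55870.23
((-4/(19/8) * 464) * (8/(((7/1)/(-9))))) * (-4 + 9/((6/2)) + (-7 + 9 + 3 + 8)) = 12828672/133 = 96456.18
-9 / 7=-1.29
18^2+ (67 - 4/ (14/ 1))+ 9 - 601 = -1409/ 7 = -201.29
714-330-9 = 375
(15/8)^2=225/64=3.52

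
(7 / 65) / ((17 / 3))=21 / 1105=0.02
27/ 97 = 0.28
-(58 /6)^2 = -841 /9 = -93.44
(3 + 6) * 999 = 8991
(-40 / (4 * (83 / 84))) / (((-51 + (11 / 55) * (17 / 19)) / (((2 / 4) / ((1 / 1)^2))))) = 9975 / 100181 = 0.10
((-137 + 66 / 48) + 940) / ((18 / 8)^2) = 158.89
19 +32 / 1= 51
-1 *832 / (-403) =64 / 31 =2.06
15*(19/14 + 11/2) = 720/7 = 102.86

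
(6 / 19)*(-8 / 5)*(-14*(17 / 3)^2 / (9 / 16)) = 1035776 / 2565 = 403.81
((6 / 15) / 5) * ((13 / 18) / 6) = 13 / 1350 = 0.01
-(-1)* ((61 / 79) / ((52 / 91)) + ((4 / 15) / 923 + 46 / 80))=16857431 / 8750040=1.93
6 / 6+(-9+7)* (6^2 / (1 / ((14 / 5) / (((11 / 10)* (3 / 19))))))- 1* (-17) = -12570 / 11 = -1142.73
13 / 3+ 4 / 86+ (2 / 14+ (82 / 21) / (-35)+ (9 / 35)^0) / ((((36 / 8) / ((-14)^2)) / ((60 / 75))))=1170133 / 29025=40.31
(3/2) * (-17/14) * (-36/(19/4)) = 1836/133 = 13.80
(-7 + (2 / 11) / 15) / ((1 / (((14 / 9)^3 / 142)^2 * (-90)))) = 0.44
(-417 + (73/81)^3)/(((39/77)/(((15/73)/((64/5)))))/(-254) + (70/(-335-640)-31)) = 703081848469000/52690454345079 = 13.34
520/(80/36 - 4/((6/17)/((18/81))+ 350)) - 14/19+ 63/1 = 84020833/282454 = 297.47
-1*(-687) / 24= 229 / 8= 28.62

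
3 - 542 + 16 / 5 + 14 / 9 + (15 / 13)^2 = -4052804 / 7605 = -532.91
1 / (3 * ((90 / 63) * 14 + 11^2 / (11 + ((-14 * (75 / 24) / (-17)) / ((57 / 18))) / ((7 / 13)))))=8081 / 719358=0.01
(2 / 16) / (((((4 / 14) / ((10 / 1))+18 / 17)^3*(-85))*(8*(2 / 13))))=-32216275 / 34667522944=-0.00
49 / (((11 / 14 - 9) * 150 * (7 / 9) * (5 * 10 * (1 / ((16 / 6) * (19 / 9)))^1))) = -3724 / 646875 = -0.01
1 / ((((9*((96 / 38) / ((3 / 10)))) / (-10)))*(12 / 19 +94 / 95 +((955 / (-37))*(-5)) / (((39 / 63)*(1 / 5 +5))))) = -11286665 / 3568071528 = -0.00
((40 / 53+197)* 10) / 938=2.11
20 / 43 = 0.47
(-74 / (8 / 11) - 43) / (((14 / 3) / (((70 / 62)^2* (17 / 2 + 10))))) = -11247075 / 15376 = -731.47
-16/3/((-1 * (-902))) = -8/1353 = -0.01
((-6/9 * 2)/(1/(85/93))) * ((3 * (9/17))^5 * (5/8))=-39858075/5178302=-7.70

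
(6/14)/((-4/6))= -9/14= -0.64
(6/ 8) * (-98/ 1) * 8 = -588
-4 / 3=-1.33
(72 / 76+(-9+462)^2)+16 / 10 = 19495097 / 95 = 205211.55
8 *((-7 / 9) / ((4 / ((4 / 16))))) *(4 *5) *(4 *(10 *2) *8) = -44800 / 9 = -4977.78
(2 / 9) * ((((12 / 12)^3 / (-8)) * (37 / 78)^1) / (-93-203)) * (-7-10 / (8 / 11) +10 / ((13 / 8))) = -253 / 389376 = -0.00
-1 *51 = -51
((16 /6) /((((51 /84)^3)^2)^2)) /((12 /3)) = 464436530178424832 /1747866711689283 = 265.72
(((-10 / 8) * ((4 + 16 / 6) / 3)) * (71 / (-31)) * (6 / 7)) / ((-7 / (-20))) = 71000 / 4557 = 15.58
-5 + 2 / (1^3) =-3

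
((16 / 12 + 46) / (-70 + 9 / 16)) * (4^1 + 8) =-9088 / 1111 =-8.18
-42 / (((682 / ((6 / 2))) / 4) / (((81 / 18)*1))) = -1134 / 341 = -3.33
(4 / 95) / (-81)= -4 / 7695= -0.00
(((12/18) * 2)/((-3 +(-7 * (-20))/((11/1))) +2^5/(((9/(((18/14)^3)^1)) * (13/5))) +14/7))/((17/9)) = 196196/4067369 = 0.05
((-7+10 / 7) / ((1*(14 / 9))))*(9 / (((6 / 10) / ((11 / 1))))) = -57915 / 98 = -590.97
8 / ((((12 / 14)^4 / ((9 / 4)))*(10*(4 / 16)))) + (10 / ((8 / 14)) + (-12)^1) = 3391 / 180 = 18.84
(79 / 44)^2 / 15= 6241 / 29040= 0.21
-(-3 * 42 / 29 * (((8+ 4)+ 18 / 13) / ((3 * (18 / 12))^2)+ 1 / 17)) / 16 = 30065 / 153816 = 0.20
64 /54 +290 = 7862 /27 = 291.19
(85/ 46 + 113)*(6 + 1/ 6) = 708.23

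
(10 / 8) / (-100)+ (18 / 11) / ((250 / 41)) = 5629 / 22000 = 0.26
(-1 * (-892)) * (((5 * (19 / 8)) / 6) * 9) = 63555 / 4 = 15888.75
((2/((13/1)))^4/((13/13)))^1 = 16/28561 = 0.00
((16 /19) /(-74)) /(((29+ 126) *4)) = -2 /108965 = -0.00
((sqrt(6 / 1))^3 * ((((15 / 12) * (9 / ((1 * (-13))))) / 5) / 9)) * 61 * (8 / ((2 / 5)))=-344.81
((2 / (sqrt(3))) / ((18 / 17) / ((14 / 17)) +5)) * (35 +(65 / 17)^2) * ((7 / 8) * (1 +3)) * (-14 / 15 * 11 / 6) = -54.59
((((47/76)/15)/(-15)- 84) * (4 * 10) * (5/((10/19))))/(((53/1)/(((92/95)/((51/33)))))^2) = -1471128576368/329692681125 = -4.46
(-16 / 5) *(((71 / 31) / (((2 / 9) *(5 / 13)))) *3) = -199368 / 775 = -257.25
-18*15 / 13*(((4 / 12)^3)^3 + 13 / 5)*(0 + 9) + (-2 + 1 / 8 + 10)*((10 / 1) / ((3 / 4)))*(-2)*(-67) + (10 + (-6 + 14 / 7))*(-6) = 13994.66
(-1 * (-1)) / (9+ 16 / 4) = 1 / 13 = 0.08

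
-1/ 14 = -0.07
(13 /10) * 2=13 /5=2.60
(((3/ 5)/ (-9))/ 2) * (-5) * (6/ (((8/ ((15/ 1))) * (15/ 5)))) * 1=5/ 8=0.62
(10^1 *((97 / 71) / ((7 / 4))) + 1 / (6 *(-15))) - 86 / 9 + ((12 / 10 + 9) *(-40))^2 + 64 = 2482906241 / 14910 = 166526.24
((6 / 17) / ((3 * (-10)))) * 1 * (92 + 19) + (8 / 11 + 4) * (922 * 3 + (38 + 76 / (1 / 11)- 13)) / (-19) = -16054539 / 17765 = -903.72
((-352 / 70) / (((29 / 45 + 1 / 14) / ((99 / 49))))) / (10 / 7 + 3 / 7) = -28512 / 3731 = -7.64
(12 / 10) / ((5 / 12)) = 72 / 25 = 2.88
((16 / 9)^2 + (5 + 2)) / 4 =2.54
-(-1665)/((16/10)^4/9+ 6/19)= 177946875/111574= 1594.88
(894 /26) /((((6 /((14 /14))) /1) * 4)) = 149 /104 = 1.43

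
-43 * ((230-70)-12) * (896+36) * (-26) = 154212448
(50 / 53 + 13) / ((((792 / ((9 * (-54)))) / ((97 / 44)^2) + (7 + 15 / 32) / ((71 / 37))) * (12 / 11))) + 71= 8116299498595 / 108807102653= 74.59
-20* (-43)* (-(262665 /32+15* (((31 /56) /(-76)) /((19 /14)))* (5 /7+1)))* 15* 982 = -1051020914050125 /10108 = -103979116942.04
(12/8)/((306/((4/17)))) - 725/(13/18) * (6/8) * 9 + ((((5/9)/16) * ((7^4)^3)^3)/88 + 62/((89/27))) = 4433335990613149551595808294649712729/4237174656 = 1046295314812047613549166000.00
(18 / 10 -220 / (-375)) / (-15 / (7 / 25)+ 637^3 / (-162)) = -67662 / 45234618025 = -0.00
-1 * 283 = -283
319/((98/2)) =319/49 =6.51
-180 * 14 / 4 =-630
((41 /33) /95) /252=41 /790020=0.00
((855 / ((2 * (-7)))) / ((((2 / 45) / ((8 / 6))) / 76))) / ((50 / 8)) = -155952 / 7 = -22278.86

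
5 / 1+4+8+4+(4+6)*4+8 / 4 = 63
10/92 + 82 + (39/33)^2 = 464791/5566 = 83.51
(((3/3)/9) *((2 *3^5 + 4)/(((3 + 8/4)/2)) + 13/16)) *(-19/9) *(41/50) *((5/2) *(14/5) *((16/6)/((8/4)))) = -17171497/48600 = -353.32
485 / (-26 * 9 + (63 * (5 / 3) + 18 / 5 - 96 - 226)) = -1.08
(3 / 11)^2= 9 / 121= 0.07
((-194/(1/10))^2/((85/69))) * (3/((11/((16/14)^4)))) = 638210211840/448987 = 1421444.75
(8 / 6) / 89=4 / 267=0.01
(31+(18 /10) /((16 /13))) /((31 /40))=2597 /62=41.89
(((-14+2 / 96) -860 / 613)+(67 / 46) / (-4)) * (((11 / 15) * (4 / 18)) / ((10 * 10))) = -0.03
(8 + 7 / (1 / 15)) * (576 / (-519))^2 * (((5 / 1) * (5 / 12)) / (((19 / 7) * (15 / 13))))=52648960 / 568651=92.59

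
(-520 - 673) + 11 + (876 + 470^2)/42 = 86066/21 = 4098.38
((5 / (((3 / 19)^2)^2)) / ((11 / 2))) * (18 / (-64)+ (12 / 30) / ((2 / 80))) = 327757315 / 14256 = 22990.83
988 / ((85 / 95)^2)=356668 / 289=1234.15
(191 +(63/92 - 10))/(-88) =-16715/8096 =-2.06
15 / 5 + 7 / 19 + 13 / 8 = 759 / 152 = 4.99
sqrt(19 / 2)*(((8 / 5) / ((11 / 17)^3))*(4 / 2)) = 39304*sqrt(38) / 6655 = 36.41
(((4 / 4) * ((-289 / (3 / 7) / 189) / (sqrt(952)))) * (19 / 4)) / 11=-323 * sqrt(238) / 99792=-0.05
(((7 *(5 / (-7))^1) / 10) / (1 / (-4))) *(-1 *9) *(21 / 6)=-63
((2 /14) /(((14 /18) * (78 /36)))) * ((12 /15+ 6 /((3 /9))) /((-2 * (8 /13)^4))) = -2787993 /501760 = -5.56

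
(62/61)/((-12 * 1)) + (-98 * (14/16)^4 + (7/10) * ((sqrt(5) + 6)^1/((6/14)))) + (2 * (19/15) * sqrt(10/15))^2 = -3664149191/84326400 + 49 * sqrt(5)/30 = -39.80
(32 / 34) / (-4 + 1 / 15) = -0.24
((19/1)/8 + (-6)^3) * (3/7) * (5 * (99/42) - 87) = 5398731/784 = 6886.14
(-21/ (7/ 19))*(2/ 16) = -57/ 8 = -7.12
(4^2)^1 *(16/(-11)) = -256/11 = -23.27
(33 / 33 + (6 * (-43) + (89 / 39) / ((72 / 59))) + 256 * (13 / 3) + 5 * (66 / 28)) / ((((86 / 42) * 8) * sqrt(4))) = 17021881 / 643968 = 26.43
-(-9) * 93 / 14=837 / 14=59.79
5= 5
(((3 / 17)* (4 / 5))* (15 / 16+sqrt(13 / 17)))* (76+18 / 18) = 924* sqrt(221) / 1445+693 / 68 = 19.70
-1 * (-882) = 882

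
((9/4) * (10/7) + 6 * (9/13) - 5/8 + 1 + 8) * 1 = 11461/728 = 15.74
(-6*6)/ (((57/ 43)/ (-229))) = 118164/ 19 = 6219.16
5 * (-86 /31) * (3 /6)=-215 /31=-6.94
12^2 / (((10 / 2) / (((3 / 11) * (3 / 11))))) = 1296 / 605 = 2.14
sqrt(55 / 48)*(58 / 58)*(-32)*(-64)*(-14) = -30691.54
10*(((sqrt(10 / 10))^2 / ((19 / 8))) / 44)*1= 20 / 209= 0.10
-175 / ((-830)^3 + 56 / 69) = 12075 / 39453302944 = 0.00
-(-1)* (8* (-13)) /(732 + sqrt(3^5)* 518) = 6344 /5388909 - 13468* sqrt(3) /1796303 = -0.01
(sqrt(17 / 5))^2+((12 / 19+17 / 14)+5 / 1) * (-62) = -279994 / 665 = -421.04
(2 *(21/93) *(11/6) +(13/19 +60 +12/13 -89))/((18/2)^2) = -610219/1860651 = -0.33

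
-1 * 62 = -62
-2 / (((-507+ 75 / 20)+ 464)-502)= 0.00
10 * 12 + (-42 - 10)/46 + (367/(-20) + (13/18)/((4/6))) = 35053/345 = 101.60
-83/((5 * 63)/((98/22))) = -581/495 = -1.17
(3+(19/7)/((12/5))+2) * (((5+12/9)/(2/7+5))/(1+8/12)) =1957/444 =4.41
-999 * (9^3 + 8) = -736263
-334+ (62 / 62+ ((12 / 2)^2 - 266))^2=52107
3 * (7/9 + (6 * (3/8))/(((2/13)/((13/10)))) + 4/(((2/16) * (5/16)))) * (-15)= -87977/16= -5498.56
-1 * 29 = -29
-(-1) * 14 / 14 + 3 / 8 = 11 / 8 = 1.38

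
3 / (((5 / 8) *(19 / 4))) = 96 / 95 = 1.01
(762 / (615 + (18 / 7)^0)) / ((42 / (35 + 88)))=15621 / 4312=3.62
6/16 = 3/8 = 0.38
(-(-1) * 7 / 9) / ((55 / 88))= 56 / 45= 1.24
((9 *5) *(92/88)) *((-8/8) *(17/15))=-1173/22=-53.32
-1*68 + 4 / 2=-66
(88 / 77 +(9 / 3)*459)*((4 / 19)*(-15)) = -578820 / 133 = -4352.03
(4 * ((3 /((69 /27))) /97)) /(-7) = -108 /15617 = -0.01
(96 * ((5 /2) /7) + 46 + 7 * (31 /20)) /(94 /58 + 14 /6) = 23.05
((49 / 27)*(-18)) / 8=-49 / 12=-4.08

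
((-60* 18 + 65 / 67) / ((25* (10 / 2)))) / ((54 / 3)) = -14459 / 30150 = -0.48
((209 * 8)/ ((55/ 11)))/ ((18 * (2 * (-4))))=-209/ 90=-2.32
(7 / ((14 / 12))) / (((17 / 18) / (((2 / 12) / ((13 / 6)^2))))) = 648 / 2873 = 0.23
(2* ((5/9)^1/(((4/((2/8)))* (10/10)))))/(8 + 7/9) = 5/632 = 0.01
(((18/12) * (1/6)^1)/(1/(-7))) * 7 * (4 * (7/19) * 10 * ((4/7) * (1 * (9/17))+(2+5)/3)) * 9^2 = -12449430/323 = -38543.13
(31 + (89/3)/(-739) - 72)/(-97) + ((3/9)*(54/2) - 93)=-185290/2217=-83.58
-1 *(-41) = 41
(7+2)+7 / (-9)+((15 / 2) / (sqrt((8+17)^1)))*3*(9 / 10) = 2209 / 180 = 12.27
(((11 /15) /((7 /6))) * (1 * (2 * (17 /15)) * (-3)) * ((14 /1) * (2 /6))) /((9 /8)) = -11968 /675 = -17.73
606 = 606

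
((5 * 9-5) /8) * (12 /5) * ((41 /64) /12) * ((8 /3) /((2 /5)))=205 /48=4.27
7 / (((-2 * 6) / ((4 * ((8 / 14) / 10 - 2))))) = 68 / 15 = 4.53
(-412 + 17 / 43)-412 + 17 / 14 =-495079 / 602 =-822.39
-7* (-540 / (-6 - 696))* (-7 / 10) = 49 / 13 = 3.77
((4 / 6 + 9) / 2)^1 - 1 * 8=-19 / 6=-3.17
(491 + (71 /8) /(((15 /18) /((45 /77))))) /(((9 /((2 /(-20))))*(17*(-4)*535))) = 0.00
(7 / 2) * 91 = 637 / 2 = 318.50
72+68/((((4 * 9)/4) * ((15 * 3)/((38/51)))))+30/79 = 6959378/95985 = 72.50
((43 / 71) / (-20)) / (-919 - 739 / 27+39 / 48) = 0.00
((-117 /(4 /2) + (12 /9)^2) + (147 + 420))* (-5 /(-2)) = 45925 /36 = 1275.69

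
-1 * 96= -96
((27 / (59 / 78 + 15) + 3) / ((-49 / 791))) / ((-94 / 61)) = 39931149 / 808682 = 49.38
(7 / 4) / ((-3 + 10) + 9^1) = 7 / 64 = 0.11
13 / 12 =1.08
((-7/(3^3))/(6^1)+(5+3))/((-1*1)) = -1289/162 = -7.96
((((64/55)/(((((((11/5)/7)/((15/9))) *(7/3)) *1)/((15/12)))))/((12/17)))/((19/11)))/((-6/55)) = -4250/171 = -24.85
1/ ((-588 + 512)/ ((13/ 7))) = -13/ 532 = -0.02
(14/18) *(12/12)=7/9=0.78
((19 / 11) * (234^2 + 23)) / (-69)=-1040801 / 759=-1371.28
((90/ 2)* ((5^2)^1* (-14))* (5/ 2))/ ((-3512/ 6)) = 67.27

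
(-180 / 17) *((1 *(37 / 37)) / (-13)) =180 / 221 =0.81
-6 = -6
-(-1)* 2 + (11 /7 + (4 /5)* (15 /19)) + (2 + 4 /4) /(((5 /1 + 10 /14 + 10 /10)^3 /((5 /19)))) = 58073072 /13808459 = 4.21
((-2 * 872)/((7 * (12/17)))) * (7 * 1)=-7412/3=-2470.67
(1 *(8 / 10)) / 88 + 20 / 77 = 207 / 770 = 0.27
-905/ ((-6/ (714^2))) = 76894230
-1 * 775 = -775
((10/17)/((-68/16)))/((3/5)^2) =-1000/2601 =-0.38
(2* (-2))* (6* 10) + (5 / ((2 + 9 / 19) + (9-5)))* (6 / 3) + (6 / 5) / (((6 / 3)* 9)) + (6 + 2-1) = -142304 / 615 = -231.39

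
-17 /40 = -0.42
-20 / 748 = -5 / 187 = -0.03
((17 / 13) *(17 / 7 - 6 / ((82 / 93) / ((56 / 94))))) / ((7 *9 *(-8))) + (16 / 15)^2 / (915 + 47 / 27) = 205026109 / 37561469400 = 0.01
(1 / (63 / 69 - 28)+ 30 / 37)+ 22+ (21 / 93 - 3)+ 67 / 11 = 205082382 / 7860391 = 26.09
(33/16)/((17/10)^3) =4125/9826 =0.42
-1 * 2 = -2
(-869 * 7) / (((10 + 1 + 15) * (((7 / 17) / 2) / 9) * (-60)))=44319 / 260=170.46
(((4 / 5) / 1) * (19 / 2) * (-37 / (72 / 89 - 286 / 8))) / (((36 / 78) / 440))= 286306592 / 37317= 7672.28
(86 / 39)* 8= 688 / 39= 17.64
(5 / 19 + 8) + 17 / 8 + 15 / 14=11.46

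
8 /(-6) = -4 /3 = -1.33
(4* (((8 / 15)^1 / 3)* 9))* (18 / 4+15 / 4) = 264 / 5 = 52.80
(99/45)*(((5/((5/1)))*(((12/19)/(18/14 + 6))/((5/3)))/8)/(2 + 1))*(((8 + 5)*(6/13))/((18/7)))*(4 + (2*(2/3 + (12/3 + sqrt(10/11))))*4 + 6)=196*sqrt(110)/24225 + 38269/72675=0.61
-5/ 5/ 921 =-1/ 921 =-0.00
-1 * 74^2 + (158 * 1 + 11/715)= -345669/65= -5317.98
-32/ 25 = -1.28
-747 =-747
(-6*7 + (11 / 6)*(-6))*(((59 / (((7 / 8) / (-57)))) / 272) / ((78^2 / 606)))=6000713 / 80444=74.59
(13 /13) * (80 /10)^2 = 64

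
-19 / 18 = -1.06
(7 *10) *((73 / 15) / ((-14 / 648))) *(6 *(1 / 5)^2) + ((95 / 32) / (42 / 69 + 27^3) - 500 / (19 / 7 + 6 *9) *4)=-549198264101011 / 143784824800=-3819.58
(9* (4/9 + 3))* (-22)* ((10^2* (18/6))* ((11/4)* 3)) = -1687950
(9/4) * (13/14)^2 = 1.94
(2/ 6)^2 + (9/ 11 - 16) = -1492/ 99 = -15.07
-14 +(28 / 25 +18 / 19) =-5668 / 475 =-11.93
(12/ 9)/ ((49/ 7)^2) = 4/ 147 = 0.03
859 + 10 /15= 2579 /3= 859.67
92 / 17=5.41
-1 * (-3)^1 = 3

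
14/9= 1.56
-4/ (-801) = 4/ 801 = 0.00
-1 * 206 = -206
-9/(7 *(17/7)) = -9/17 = -0.53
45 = 45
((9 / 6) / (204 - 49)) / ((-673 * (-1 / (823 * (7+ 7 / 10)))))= 190113 / 2086300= 0.09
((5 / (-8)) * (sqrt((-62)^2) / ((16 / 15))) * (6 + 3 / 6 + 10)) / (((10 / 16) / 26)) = -199485 / 8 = -24935.62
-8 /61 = -0.13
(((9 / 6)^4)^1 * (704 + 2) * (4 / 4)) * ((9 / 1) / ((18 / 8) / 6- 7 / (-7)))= 257337 / 11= 23394.27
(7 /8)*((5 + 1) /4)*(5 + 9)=18.38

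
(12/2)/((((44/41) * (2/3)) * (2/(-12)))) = -50.32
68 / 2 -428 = -394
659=659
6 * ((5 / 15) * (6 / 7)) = 12 / 7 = 1.71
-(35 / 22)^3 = -4.03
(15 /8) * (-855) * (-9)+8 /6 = 346307 /24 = 14429.46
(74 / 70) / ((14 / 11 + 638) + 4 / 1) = 407 / 247660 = 0.00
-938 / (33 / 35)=-32830 / 33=-994.85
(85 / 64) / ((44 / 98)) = 4165 / 1408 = 2.96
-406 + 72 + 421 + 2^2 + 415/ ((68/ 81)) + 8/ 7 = 279165/ 476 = 586.48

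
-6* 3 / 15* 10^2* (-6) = 720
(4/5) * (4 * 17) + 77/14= 599/10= 59.90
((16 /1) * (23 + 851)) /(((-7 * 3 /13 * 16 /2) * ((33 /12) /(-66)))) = 181792 /7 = 25970.29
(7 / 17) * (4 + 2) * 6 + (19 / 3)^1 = 1079 / 51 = 21.16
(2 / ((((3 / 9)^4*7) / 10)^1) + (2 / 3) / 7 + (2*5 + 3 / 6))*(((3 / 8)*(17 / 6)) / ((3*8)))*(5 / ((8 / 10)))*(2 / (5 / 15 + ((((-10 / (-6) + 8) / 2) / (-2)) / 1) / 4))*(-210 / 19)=1136875 / 208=5465.75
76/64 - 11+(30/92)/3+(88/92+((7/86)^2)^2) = -2751266299/314529692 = -8.75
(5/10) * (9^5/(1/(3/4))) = 177147/8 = 22143.38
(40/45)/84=2/189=0.01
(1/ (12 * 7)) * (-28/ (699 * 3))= -1/ 6291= -0.00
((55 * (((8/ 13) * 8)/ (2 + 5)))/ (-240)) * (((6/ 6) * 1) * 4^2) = -2.58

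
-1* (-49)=49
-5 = -5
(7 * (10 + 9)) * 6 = 798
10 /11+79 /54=2.37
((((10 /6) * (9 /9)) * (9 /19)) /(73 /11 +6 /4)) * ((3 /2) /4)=495 /13604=0.04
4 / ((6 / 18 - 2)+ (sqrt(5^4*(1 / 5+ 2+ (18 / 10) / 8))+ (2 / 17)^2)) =39757152 / 9097801213+ 30067560*sqrt(970) / 9097801213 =0.11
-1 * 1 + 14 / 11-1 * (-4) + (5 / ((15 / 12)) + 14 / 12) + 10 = 1283 / 66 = 19.44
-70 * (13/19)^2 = -11830/361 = -32.77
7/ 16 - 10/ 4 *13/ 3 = -499/ 48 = -10.40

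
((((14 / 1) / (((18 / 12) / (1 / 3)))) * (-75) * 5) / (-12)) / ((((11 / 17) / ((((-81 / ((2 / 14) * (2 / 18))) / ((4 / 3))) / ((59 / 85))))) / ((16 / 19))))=-8602807500 / 12331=-697656.92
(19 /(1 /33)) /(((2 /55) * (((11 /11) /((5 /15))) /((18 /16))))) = 103455 /16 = 6465.94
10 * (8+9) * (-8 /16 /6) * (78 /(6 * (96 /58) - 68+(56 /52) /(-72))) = 2999412 /157663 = 19.02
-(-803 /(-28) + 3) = -31.68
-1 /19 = -0.05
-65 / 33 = -1.97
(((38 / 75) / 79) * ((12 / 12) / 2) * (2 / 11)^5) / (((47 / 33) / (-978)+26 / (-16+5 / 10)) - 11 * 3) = -18433344 / 1003268871011825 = -0.00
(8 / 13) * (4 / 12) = 8 / 39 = 0.21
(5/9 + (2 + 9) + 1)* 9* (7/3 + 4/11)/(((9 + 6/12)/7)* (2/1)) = 70399/627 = 112.28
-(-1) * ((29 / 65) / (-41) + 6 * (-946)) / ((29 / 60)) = -11743.47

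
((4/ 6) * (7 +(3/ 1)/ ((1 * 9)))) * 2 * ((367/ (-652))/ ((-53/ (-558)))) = -500588/ 8639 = -57.95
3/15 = 1/5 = 0.20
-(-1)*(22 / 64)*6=33 / 16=2.06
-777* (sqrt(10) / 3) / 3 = -259* sqrt(10) / 3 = -273.01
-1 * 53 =-53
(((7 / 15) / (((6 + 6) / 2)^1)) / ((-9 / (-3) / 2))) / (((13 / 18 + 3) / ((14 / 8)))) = 49 / 2010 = 0.02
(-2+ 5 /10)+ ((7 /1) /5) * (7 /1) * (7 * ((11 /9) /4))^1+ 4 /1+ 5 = 5123 /180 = 28.46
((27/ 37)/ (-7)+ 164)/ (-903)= -0.18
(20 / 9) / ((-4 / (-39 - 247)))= 1430 / 9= 158.89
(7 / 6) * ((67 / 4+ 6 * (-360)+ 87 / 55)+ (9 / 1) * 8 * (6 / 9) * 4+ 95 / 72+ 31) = -53148907 / 23760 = -2236.91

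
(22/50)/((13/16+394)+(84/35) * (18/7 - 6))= 1232/1082435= 0.00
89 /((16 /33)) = 2937 /16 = 183.56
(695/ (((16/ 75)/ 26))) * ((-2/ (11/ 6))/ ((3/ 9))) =-6098625/ 22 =-277210.23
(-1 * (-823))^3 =557441767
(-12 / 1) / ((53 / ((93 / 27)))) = -124 / 159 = -0.78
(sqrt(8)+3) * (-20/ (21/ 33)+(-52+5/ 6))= -481.40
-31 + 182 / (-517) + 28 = -1733 / 517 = -3.35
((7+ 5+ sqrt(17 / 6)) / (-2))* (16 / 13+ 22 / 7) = -29.92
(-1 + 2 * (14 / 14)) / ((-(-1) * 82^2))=0.00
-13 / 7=-1.86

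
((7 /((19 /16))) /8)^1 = 14 /19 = 0.74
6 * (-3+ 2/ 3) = -14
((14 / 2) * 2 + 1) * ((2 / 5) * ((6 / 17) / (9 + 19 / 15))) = 270 / 1309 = 0.21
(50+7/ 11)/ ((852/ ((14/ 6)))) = 3899/ 28116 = 0.14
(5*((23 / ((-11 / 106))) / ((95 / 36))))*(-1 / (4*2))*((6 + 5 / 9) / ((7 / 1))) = 71921 / 1463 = 49.16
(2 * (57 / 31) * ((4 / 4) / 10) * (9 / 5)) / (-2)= -513 / 1550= -0.33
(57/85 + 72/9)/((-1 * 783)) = -737/66555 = -0.01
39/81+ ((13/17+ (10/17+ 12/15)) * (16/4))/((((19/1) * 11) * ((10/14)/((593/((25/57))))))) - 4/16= 78.23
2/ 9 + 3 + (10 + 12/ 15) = 631/ 45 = 14.02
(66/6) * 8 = 88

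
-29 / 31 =-0.94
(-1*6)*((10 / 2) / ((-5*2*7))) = 3 / 7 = 0.43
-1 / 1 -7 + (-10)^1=-18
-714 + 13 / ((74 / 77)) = -51835 / 74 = -700.47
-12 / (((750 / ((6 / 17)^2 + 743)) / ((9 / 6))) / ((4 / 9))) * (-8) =6872416 / 108375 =63.41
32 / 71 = 0.45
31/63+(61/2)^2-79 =214639/252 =851.74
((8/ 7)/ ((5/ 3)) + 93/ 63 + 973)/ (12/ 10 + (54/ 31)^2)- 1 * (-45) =58812841/ 213633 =275.30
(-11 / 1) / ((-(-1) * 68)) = -11 / 68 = -0.16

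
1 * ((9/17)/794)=9/13498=0.00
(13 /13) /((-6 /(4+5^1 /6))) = -29 /36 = -0.81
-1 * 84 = -84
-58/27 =-2.15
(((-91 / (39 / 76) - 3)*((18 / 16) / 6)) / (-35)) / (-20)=-541 / 11200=-0.05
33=33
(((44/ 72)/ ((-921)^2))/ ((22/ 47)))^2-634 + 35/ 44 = -6495016089708575785/ 10257374392418736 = -633.20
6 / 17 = 0.35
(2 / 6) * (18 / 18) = 1 / 3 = 0.33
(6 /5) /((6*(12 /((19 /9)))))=19 /540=0.04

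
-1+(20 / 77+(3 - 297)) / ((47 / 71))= -1609497 / 3619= -444.74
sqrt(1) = 1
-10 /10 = -1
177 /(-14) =-177 /14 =-12.64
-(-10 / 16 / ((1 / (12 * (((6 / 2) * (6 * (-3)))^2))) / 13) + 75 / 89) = 25303515 / 89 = 284309.16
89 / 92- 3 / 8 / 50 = 8831 / 9200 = 0.96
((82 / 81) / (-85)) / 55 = -82 / 378675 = -0.00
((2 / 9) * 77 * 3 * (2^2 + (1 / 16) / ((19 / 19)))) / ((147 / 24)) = 715 / 21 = 34.05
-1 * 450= -450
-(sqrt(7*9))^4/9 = -441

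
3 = 3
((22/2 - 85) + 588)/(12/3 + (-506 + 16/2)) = -1.04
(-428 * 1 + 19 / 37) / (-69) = 15817 / 2553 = 6.20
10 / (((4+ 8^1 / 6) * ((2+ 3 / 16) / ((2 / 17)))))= 12 / 119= 0.10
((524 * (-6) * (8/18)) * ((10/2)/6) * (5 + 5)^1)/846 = -52400/3807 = -13.76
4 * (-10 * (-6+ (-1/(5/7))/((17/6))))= 259.76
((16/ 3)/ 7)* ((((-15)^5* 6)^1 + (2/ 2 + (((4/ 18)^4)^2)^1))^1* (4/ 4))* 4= -13885711.24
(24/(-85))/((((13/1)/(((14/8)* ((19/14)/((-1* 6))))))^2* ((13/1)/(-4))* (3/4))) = 361/3361410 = 0.00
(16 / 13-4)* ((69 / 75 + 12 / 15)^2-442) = 9878436 / 8125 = 1215.81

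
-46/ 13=-3.54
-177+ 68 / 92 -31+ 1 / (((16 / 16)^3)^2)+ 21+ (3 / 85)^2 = -30785518 / 166175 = -185.26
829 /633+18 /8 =9013 /2532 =3.56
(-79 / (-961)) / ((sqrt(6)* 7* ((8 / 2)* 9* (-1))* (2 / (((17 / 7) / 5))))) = -1343* sqrt(6) / 101712240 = -0.00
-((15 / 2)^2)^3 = -11390625 / 64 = -177978.52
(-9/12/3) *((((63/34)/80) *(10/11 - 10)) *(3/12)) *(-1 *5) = -1575/23936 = -0.07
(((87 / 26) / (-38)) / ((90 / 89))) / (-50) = 2581 / 1482000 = 0.00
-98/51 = -1.92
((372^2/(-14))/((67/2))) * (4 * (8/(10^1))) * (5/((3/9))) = -6642432/469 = -14162.97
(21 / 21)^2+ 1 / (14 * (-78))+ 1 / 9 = 1.11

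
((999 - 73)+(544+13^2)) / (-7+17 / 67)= -109813 / 452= -242.95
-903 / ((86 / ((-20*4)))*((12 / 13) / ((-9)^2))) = 73710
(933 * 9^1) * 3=25191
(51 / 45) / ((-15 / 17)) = -289 / 225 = -1.28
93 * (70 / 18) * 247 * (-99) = -8843835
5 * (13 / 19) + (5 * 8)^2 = 30465 / 19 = 1603.42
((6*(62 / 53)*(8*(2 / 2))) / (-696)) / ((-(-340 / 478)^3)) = -423209489 / 1887820250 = -0.22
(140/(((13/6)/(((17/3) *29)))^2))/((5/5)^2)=136107440/169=805369.47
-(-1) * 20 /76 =5 /19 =0.26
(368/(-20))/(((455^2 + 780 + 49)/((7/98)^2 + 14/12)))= -15847/152772690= -0.00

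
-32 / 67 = -0.48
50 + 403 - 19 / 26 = 11759 / 26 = 452.27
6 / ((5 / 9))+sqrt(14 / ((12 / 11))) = sqrt(462) / 6+54 / 5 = 14.38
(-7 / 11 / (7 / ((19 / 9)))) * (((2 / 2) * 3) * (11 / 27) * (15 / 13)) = -95 / 351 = -0.27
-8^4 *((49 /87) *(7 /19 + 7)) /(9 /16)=-449576960 /14877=-30219.60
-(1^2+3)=-4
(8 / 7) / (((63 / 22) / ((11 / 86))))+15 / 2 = 286381 / 37926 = 7.55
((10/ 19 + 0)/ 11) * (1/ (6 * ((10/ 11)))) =1/ 114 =0.01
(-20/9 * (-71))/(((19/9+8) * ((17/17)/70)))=14200/13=1092.31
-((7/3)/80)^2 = -49/57600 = -0.00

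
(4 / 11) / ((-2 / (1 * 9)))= -18 / 11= -1.64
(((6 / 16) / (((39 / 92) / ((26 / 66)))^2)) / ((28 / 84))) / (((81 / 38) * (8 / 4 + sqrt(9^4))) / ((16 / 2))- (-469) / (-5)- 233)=-1608160 / 504338769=-0.00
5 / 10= 1 / 2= 0.50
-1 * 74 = -74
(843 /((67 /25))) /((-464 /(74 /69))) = -259925 /357512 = -0.73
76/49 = 1.55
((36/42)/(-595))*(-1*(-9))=-54/4165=-0.01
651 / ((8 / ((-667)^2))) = 289622739 / 8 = 36202842.38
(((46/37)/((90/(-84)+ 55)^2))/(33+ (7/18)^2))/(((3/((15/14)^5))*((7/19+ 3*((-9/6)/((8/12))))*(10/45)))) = -56096550/13108057974809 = -0.00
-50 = -50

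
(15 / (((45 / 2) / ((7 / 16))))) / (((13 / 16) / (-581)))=-8134 / 39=-208.56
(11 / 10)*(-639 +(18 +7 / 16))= -682.62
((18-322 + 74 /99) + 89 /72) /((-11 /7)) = 1674379 /8712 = 192.19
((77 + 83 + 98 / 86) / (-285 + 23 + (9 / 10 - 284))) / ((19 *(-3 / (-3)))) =-69290 / 4453467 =-0.02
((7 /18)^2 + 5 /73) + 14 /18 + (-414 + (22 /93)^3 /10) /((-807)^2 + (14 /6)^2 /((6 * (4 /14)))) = 247021263227011097 /247796917150760100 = 1.00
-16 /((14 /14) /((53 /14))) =-424 /7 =-60.57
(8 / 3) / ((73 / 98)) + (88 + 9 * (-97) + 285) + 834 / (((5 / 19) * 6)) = 34799 / 1095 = 31.78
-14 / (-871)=14 / 871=0.02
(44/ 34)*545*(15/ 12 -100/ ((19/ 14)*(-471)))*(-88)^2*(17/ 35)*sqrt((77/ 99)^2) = 233728072160/ 80541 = 2901976.29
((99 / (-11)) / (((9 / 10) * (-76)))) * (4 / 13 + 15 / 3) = 0.70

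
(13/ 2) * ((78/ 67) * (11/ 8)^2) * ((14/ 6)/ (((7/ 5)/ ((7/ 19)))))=715715/ 81472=8.78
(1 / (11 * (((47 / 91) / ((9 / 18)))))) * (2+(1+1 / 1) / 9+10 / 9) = 455 / 1551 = 0.29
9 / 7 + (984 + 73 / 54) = 372949 / 378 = 986.64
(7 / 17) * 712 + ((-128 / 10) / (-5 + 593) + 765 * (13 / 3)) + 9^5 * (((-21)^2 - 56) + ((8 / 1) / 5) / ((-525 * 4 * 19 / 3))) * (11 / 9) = 27789434.47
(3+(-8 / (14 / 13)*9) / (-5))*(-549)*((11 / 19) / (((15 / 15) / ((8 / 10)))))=-13841388 / 3325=-4162.82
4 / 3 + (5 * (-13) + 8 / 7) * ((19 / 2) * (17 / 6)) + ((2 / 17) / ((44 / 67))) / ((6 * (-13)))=-29226534 / 17017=-1717.49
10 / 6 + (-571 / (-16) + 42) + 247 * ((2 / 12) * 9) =21593 / 48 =449.85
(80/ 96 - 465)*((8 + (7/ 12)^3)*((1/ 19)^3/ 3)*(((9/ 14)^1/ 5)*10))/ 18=-0.01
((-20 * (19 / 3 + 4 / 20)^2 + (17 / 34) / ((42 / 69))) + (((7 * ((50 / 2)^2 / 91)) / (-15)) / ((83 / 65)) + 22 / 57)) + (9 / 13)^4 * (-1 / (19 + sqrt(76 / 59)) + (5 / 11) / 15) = -596191731526820167 / 697302955489140 + 13122 * sqrt(1121) / 606150103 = -855.00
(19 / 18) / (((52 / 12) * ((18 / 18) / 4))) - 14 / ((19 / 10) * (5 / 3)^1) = -2554 / 741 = -3.45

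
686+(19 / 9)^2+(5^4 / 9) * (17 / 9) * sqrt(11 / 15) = 2125 * sqrt(165) / 243+55927 / 81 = 802.79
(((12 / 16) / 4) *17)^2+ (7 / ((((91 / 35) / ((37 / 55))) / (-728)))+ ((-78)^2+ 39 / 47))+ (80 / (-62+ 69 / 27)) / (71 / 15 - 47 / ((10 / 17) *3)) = 4937958872551 / 1033801472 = 4776.51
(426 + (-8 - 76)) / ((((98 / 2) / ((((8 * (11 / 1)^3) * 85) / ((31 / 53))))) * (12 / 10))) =13671233400 / 1519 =9000153.65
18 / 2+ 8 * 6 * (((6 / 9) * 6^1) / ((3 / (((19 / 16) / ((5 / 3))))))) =54.60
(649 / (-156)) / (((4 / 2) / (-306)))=33099 / 52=636.52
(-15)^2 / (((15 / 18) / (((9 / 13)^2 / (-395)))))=-4374 / 13351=-0.33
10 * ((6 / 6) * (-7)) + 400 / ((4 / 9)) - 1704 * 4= -5986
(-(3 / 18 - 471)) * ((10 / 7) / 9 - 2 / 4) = -121475 / 756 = -160.68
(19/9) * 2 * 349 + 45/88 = 1167461/792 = 1474.07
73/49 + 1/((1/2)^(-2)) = 341/196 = 1.74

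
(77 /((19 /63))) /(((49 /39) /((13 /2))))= 50193 /38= 1320.87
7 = 7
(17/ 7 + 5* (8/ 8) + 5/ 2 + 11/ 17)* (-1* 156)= -196326/ 119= -1649.80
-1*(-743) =743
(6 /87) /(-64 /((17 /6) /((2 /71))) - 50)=-1207 /886211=-0.00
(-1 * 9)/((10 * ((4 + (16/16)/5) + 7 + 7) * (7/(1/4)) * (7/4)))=-0.00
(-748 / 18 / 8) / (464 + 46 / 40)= -0.01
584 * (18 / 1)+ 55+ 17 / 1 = 10584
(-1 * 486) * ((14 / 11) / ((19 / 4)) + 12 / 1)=-1246104 / 209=-5962.22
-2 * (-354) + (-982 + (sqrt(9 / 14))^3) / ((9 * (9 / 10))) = 586.83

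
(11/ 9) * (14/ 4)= 77/ 18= 4.28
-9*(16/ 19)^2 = -2304/ 361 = -6.38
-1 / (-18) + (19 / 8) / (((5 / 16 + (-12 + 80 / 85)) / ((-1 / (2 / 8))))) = 49435 / 52614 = 0.94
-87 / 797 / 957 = -1 / 8767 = -0.00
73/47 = 1.55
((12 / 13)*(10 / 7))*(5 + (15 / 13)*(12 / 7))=76200 / 8281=9.20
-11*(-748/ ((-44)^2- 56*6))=2057/ 400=5.14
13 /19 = 0.68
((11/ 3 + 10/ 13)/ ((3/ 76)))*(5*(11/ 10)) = 72314/ 117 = 618.07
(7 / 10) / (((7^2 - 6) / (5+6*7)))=329 / 430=0.77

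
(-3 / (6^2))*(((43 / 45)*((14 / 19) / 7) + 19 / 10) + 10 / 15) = -4561 / 20520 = -0.22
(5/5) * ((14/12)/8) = 7/48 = 0.15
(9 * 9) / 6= 27 / 2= 13.50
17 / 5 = 3.40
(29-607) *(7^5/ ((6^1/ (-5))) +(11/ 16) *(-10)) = 97192145/ 12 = 8099345.42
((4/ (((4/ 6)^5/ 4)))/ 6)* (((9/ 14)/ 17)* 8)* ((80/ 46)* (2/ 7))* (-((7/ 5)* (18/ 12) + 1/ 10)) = -128304/ 19159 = -6.70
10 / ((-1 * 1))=-10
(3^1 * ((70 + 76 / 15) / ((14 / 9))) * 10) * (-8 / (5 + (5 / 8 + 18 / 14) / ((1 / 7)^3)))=-72064 / 4109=-17.54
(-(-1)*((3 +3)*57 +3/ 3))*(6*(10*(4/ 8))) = 10290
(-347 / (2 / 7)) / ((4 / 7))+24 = -16811 / 8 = -2101.38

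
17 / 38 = 0.45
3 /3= 1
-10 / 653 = -0.02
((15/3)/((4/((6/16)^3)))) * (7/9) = 105/2048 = 0.05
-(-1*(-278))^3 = -21484952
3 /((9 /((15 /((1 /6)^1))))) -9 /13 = 381 /13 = 29.31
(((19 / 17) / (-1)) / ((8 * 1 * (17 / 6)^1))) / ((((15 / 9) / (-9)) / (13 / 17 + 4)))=124659 / 98260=1.27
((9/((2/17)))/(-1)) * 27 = -4131/2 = -2065.50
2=2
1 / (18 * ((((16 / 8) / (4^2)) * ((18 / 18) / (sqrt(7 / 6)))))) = 2 * sqrt(42) / 27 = 0.48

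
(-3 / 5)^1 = -3 / 5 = -0.60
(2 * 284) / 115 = 568 / 115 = 4.94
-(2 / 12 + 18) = -109 / 6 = -18.17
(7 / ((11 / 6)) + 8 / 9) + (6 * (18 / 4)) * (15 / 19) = 48949 / 1881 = 26.02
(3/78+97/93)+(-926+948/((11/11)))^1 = 55811/2418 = 23.08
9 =9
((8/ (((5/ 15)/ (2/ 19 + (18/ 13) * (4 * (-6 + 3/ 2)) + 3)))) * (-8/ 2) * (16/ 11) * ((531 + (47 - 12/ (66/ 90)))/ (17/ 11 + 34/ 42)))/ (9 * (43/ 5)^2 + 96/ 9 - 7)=74028502800/ 68193983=1085.56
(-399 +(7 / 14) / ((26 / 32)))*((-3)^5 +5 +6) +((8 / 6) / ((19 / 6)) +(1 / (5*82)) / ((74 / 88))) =173159001994 / 1873495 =92425.65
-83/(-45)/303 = 83/13635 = 0.01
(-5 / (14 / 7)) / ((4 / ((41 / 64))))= -205 / 512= -0.40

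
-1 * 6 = -6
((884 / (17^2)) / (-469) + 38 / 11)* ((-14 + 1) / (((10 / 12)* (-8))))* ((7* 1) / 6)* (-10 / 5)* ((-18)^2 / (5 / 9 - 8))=2865863754 / 4197215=682.80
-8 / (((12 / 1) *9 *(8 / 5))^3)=-125 / 80621568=-0.00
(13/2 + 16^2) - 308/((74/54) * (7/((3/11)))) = 18777/74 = 253.74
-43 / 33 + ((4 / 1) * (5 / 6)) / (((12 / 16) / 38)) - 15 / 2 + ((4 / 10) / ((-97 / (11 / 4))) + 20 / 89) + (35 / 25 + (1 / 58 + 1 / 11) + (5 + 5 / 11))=41456443903 / 247853430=167.26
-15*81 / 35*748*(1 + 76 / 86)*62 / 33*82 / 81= -93032.13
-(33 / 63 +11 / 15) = -44 / 35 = -1.26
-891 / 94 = -9.48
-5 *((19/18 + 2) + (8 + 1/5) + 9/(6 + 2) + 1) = -4817/72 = -66.90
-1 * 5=-5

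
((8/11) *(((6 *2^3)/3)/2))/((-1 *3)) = -64/33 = -1.94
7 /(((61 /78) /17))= 9282 /61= 152.16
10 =10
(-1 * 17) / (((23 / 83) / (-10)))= 14110 / 23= 613.48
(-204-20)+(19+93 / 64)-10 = -13667 / 64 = -213.55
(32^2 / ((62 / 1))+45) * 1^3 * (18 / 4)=17163 / 62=276.82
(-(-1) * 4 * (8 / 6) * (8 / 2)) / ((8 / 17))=136 / 3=45.33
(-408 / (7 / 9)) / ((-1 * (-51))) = -72 / 7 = -10.29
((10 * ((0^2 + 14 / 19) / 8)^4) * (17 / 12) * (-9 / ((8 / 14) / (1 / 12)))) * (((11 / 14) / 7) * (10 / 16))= -1603525 / 17081434112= -0.00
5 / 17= 0.29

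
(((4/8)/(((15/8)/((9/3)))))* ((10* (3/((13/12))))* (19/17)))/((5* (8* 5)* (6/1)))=114/5525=0.02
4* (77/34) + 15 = 409/17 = 24.06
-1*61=-61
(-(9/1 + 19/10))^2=11881/100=118.81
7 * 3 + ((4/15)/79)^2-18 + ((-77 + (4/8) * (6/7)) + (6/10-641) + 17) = -6850932818/9829575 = -696.97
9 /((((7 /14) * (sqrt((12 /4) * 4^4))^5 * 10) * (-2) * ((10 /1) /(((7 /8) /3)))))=-7 * sqrt(3) /7549747200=-0.00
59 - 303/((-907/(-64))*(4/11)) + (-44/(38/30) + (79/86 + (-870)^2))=756866.39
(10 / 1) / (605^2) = 2 / 73205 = 0.00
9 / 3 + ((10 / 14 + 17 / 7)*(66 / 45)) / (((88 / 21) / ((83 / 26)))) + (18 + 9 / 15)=25.11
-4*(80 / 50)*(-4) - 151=-627 / 5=-125.40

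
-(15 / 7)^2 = -225 / 49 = -4.59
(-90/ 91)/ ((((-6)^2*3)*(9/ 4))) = -10/ 2457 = -0.00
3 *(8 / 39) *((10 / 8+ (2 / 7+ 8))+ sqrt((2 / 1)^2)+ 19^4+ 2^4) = 7299518 / 91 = 80214.48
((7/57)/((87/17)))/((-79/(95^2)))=-56525/20619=-2.74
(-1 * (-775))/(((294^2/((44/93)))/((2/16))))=275/518616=0.00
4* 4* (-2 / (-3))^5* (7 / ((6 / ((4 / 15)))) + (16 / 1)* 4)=1481728 / 10935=135.50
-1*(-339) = 339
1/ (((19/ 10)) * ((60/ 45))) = 15/ 38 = 0.39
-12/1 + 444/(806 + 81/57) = -175656/15341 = -11.45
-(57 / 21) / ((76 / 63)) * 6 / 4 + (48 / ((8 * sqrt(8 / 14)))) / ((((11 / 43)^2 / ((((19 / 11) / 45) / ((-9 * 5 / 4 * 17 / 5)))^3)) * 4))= -3.38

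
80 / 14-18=-86 / 7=-12.29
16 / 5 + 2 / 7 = 122 / 35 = 3.49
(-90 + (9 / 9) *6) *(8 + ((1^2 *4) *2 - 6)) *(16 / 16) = -840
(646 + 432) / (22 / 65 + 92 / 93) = 3258255 / 4013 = 811.92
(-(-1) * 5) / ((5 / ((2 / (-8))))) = -1 / 4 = -0.25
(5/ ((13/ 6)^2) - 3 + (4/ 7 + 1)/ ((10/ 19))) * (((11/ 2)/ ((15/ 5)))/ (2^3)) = 136741/ 567840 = 0.24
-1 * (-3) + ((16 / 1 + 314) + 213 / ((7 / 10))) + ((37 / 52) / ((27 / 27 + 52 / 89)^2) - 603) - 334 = -2166886037 / 7236684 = -299.43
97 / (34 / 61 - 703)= -5917 / 42849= -0.14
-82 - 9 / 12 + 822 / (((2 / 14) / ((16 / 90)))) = 56411 / 60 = 940.18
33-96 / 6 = 17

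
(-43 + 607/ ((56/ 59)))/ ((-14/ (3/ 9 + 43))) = -723775/ 392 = -1846.36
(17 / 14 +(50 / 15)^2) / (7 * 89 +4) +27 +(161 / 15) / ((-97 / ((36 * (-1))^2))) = -4459462709 / 38315970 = -116.39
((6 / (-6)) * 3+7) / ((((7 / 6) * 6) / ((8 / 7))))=32 / 49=0.65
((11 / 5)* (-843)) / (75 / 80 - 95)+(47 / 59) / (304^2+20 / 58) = 23460606191263 / 1189885854150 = 19.72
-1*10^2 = -100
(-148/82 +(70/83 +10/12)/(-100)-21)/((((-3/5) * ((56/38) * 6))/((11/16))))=1947764423/658603008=2.96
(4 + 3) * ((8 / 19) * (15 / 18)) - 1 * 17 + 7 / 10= -7891 / 570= -13.84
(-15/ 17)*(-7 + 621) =-9210/ 17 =-541.76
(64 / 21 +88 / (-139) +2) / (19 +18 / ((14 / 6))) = 758 / 4587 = 0.17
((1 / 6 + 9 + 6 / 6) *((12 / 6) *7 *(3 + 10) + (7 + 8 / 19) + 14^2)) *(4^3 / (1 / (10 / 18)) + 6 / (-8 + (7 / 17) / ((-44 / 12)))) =1862602609 / 13653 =136424.42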